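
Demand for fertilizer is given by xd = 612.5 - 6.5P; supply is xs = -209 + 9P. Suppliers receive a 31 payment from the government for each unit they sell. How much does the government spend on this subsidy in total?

Pre-subsidy: 612.5 - 6.5P = -209 + 9P gives P* = 53, x* = 268.
With the subsidy, sellers receive Ps = Pb + 31 for each unit, where Pb is the price buyers pay.
Supply in terms of Pb becomes xs = -209 + 9(Pb + 31) = 70 + 9Pb. Setting this equal to demand: 612.5 - 6.5Pb = 70 + 9Pb, so Pb = 35.
Sellers receive Ps = 35 + 31 = 66; x' = 612.5 − 6.5·35 = 385.
Government outlay = subsidy × quantity = 31 × 385 = 11935.

Government cost = 11935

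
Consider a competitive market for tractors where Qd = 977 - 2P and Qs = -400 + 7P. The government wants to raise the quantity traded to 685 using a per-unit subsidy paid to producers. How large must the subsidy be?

Required subsidy s = 9 per unit

At Q = 685, invert demand for the buyer price: Pb = (977 − 685)/2 = 146; invert supply for the seller price: Ps = (685 − (-400))/7 = 155.
The subsidy must fill the gap: s = Ps − Pb = 155 − 146 = 9.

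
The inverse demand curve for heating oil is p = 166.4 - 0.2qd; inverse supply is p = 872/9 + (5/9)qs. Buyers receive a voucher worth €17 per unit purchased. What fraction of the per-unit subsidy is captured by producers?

Pre-subsidy: 166.4 - 0.2q = 872/9 + (5/9)q gives q* = 92 and p* = 148.
With the rebate, buyers effectively pay pb = ps − 17, where ps is the price sellers receive.
On the curves, pb = 166.4 - 0.2q and ps = 872/9 + (5/9)q; the wedge ps − pb = 17 gives 872/9 + (5/9)q − (166.4 - 0.2q) = 17, so q' = 114.5.
Then pb = 166.4 − 0.2·114.5 = 143.5 and ps = 872/9 + (5/9)·114.5 = 160.5.
Buyers' price falls by p* − pb = 148 − 143.5 = 4.5; sellers' price rises by ps − p* = 160.5 − 148 = 12.5.
So producers capture 12.5/17 = 25/34 of each unit of subsidy.

Producer share = 25/34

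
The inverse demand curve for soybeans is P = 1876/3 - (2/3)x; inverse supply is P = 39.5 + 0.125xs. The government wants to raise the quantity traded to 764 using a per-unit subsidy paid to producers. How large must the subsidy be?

At x = 764, from the demand curve buyers pay Pb = 1876/3 − (2/3)·764 = 116; from the supply curve sellers need Ps = 39.5 + 0.125·764 = 135.
The subsidy must fill the gap: s = Ps − Pb = 135 − 116 = 19.

Required subsidy s = 19 per unit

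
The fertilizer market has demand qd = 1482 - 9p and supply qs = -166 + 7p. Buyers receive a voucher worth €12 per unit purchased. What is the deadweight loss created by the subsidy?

Deadweight loss = €283.5

Pre-subsidy: 1482 - 9p = -166 + 7p gives p* = 103, q* = 555.
With the rebate, buyers effectively pay pb = ps − 12, where ps is the price sellers receive.
Demand in terms of ps becomes qd = 1482 − 9(ps − 12) = 1590 - 9ps. Setting this equal to supply: 1590 - 9ps = -166 + 7ps, so ps = 109.75.
Buyers pay pb = 109.75 − 12 = 97.75; q' = -166 + 7·109.75 = 602.25.
The subsidy expands output by 602.25 − 555 = 47.25 past the efficient level; on those units the gap between marginal cost and willingness to pay runs from 0 up to 12.
DWL = ½ × 12 × 47.25 = 283.5.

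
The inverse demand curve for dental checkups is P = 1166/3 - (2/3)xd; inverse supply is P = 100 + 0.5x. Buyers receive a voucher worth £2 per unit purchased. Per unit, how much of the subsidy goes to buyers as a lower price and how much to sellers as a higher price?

Pre-subsidy: 1166/3 - (2/3)x = 100 + 0.5x gives x* = 1732/7 and P* = 1566/7.
With the rebate, buyers effectively pay Pb = Ps − 2, where Ps is the price sellers receive.
On the curves, Pb = 1166/3 - (2/3)x and Ps = 100 + 0.5x; the wedge Ps − Pb = 2 gives 100 + 0.5x − (1166/3 - (2/3)x) = 2, so x' = 1744/7.
Then Pb = 1166/3 − (2/3)·(1744/7) = 1558/7 and Ps = 100 + 0.5·(1744/7) = 1572/7.
Buyers' price falls by P* − Pb = 1566/7 − 1558/7 = 8/7; sellers' price rises by Ps − P* = 1572/7 − 1566/7 = 6/7.

Buyers gain 8/7 per unit; sellers gain 6/7 per unit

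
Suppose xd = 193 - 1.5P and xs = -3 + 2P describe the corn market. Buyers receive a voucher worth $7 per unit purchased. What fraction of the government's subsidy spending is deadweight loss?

Pre-subsidy: 193 - 1.5P = -3 + 2P gives P* = 56, x* = 109.
With the rebate, buyers effectively pay Pb = Ps − 7, where Ps is the price sellers receive.
Demand in terms of Ps becomes xd = 193 − 1.5(Ps − 7) = 203.5 - 1.5Ps. Setting this equal to supply: 203.5 - 1.5Ps = -3 + 2Ps, so Ps = 59.
Buyers pay Pb = 59 − 7 = 52; x' = -3 + 2·59 = 115.
ΔCS = ½(109 + 115)(56 − 52) = 448; ΔPS = ½(109 + 115)(59 − 56) = 336.
Government spending = 7 × 115 = 805.
DWL = ½ × 7 × (115 − 109) = 21; fraction = 21 / 805 = 3/115.

DWL / government spending = 3/115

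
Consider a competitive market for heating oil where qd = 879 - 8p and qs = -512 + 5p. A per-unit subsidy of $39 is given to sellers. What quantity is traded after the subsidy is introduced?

Pre-subsidy: 879 - 8p = -512 + 5p gives p* = 107, q* = 23.
With the subsidy, sellers receive ps = pb + 39 for each unit, where pb is the price buyers pay.
Supply in terms of pb becomes qs = -512 + 5(pb + 39) = -317 + 5pb. Setting this equal to demand: 879 - 8pb = -317 + 5pb, so pb = 92.
Sellers receive ps = 92 + 39 = 131; q' = 879 − 8·92 = 143.

q' = 143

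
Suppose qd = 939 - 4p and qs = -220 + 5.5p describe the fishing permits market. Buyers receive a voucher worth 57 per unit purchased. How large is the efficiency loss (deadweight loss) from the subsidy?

Pre-subsidy: 939 - 4p = -220 + 5.5p gives p* = 122, q* = 451.
With the rebate, buyers effectively pay pb = ps − 57, where ps is the price sellers receive.
Demand in terms of ps becomes qd = 939 − 4(ps − 57) = 1167 - 4ps. Setting this equal to supply: 1167 - 4ps = -220 + 5.5ps, so ps = 146.
Buyers pay pb = 146 − 57 = 89; q' = -220 + 5.5·146 = 583.
The subsidy expands output by 583 − 451 = 132 past the efficient level; on those units the gap between marginal cost and willingness to pay runs from 0 up to 57.
DWL = ½ × 57 × 132 = 3762.

Deadweight loss = 3762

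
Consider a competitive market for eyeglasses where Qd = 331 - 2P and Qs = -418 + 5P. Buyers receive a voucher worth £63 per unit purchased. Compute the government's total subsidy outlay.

Government cost = £13041

Pre-subsidy: 331 - 2P = -418 + 5P gives P* = 107, Q* = 117.
With the rebate, buyers effectively pay Pb = Ps − 63, where Ps is the price sellers receive.
Demand in terms of Ps becomes Qd = 331 − 2(Ps − 63) = 457 - 2Ps. Setting this equal to supply: 457 - 2Ps = -418 + 5Ps, so Ps = 125.
Buyers pay Pb = 125 − 63 = 62; Q' = -418 + 5·125 = 207.
Government outlay = subsidy × quantity = 63 × 207 = 13041.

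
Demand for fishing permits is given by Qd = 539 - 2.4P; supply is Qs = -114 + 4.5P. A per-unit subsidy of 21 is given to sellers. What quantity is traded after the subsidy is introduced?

Pre-subsidy: 539 - 2.4P = -114 + 4.5P gives P* = 6530/69, Q* = 7173/23.
With the subsidy, sellers receive Ps = Pb + 21 for each unit, where Pb is the price buyers pay.
Supply in terms of Pb becomes Qs = -114 + 4.5(Pb + 21) = -19.5 + 4.5Pb. Setting this equal to demand: 539 - 2.4Pb = -19.5 + 4.5Pb, so Pb = 5585/69.
Sellers receive Ps = 5585/69 + 21 = 7034/69; Q' = 539 − 2.4·(5585/69) = 7929/23.

Q' = 7929/23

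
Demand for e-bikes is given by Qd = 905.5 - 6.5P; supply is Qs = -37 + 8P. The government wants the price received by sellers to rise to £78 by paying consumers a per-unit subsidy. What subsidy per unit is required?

At a seller price of 78, quantity supplied is -37 + 8·78 = 587.
Buyers absorb 587 only when they pay Pb with 905.5 − 6.5·Pb = 587, i.e. Pb = 49.
s = Ps − Pb = 78 − 49 = 29.

Required subsidy s = £29 per unit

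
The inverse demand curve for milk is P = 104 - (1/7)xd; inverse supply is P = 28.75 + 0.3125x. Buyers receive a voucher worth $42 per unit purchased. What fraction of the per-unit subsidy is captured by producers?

Pre-subsidy: 104 - (1/7)x = 28.75 + 0.3125x gives x* = 8428/51 and P* = 4100/51.
With the rebate, buyers effectively pay Pb = Ps − 42, where Ps is the price sellers receive.
On the curves, Pb = 104 - (1/7)x and Ps = 28.75 + 0.3125x; the wedge Ps − Pb = 42 gives 28.75 + 0.3125x − (104 - (1/7)x) = 42, so x' = 13132/51.
Then Pb = 104 − (1/7)·(13132/51) = 3428/51 and Ps = 28.75 + 0.3125·(13132/51) = 5570/51.
Buyers' price falls by P* − Pb = 4100/51 − 3428/51 = 224/17; sellers' price rises by Ps − P* = 5570/51 − 4100/51 = 490/17.
So producers capture (490/17)/42 = 35/51 of each unit of subsidy.

Producer share = 35/51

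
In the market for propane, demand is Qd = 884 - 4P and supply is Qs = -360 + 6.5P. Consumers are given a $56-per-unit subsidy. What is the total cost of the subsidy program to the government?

Government cost = 92192/3

Pre-subsidy: 884 - 4P = -360 + 6.5P gives P* = 2488/21, Q* = 8612/21.
With the rebate, buyers effectively pay Pb = Ps − 56, where Ps is the price sellers receive.
Demand in terms of Ps becomes Qd = 884 − 4(Ps − 56) = 1108 - 4Ps. Setting this equal to supply: 1108 - 4Ps = -360 + 6.5Ps, so Ps = 2936/21.
Buyers pay Pb = 2936/21 − 56 = 1760/21; Q' = -360 + 6.5·(2936/21) = 11524/21.
Government outlay = subsidy × quantity = 56 × 11524/21 = 92192/3.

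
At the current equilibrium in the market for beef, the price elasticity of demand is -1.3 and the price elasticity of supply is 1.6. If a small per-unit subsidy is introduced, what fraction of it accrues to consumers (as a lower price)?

For a small subsidy around the equilibrium, the benefit split depends on the relative slopes, which at a point are proportional to the elasticities.
Buyer share = εs/(εs + |εd|) = 1.6/(1.6 + 1.3) = 16/29; seller share = |εd|/(εs + |εd|) = 13/29.

Consumer share = 16/29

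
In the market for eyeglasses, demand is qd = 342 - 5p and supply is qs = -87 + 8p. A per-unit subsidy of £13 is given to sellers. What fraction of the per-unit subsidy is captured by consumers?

Consumer share = 8/13

Pre-subsidy: 342 - 5p = -87 + 8p gives p* = 33, q* = 177.
With the subsidy, sellers receive ps = pb + 13 for each unit, where pb is the price buyers pay.
Supply in terms of pb becomes qs = -87 + 8(pb + 13) = 17 + 8pb. Setting this equal to demand: 342 - 5pb = 17 + 8pb, so pb = 25.
Sellers receive ps = 25 + 13 = 38; q' = 342 − 5·25 = 217.
Buyers' price falls by p* − pb = 33 − 25 = 8; sellers' price rises by ps − p* = 38 − 33 = 5.
So consumers capture 8/13 = 8/13 of each unit of subsidy.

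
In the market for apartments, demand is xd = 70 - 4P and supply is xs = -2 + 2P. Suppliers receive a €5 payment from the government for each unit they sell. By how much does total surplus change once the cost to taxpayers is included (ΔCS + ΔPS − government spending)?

Net change in total surplus = -50/3

Pre-subsidy: 70 - 4P = -2 + 2P gives P* = 12, x* = 22.
With the subsidy, sellers receive Ps = Pb + 5 for each unit, where Pb is the price buyers pay.
Supply in terms of Pb becomes xs = -2 + 2(Pb + 5) = 8 + 2Pb. Setting this equal to demand: 70 - 4Pb = 8 + 2Pb, so Pb = 31/3.
Sellers receive Ps = 31/3 + 5 = 46/3; x' = 70 − 4·(31/3) = 86/3.
ΔCS = ½(22 + 86/3)(12 − 31/3) = 380/9; ΔPS = ½(22 + 86/3)(46/3 − 12) = 760/9.
Government spending = 5 × 86/3 = 430/3.
Net change = 380/9 + 760/9 − 430/3 = -50/3. The loss equals the DWL triangle ½·5·20/3.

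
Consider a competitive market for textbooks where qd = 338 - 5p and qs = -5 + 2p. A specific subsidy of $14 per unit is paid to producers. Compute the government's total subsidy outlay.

Pre-subsidy: 338 - 5p = -5 + 2p gives p* = 49, q* = 93.
With the subsidy, sellers receive ps = pb + 14 for each unit, where pb is the price buyers pay.
Supply in terms of pb becomes qs = -5 + 2(pb + 14) = 23 + 2pb. Setting this equal to demand: 338 - 5pb = 23 + 2pb, so pb = 45.
Sellers receive ps = 45 + 14 = 59; q' = 338 − 5·45 = 113.
Government outlay = subsidy × quantity = 14 × 113 = 1582.

Government cost = $1582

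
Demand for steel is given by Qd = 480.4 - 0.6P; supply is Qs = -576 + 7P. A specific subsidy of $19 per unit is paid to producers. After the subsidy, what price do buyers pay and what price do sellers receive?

Pre-subsidy: 480.4 - 0.6P = -576 + 7P gives P* = 139, Q* = 397.
With the subsidy, sellers receive Ps = Pb + 19 for each unit, where Pb is the price buyers pay.
Supply in terms of Pb becomes Qs = -576 + 7(Pb + 19) = -443 + 7Pb. Setting this equal to demand: 480.4 - 0.6Pb = -443 + 7Pb, so Pb = 121.5.
Sellers receive Ps = 121.5 + 19 = 140.5; Q' = 480.4 − 0.6·121.5 = 407.5.

Buyers pay $121.5; sellers receive $140.5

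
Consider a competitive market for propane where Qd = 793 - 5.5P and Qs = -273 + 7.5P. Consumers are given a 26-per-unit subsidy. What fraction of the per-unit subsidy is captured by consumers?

Pre-subsidy: 793 - 5.5P = -273 + 7.5P gives P* = 82, Q* = 342.
With the rebate, buyers effectively pay Pb = Ps − 26, where Ps is the price sellers receive.
Demand in terms of Ps becomes Qd = 793 − 5.5(Ps − 26) = 936 - 5.5Ps. Setting this equal to supply: 936 - 5.5Ps = -273 + 7.5Ps, so Ps = 93.
Buyers pay Pb = 93 − 26 = 67; Q' = -273 + 7.5·93 = 424.5.
Buyers' price falls by P* − Pb = 82 − 67 = 15; sellers' price rises by Ps − P* = 93 − 82 = 11.
So consumers capture 15/26 = 15/26 of each unit of subsidy.

Consumer share = 15/26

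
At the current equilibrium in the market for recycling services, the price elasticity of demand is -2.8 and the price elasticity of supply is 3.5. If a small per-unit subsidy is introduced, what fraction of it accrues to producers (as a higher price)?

Producer share = 4/9

For a small subsidy around the equilibrium, the benefit split depends on the relative slopes, which at a point are proportional to the elasticities.
Buyer share = εs/(εs + |εd|) = 3.5/(3.5 + 2.8) = 5/9; seller share = |εd|/(εs + |εd|) = 4/9.
So producers capture 4/9 of the subsidy.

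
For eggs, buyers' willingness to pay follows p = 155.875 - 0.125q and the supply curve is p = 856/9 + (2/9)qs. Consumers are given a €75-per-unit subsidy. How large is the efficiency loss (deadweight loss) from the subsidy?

Pre-subsidy: 155.875 - 0.125q = 856/9 + (2/9)q gives q* = 175 and p* = 134.
With the rebate, buyers effectively pay pb = ps − 75, where ps is the price sellers receive.
On the curves, pb = 155.875 - 0.125q and ps = 856/9 + (2/9)q; the wedge ps − pb = 75 gives 856/9 + (2/9)q − (155.875 - 0.125q) = 75, so q' = 391.
Then pb = 155.875 − 0.125·391 = 107 and ps = 856/9 + (2/9)·391 = 182.
The subsidy expands output by 391 − 175 = 216 past the efficient level; on those units the gap between marginal cost and willingness to pay runs from 0 up to 75.
DWL = ½ × 75 × 216 = 8100.

Deadweight loss = €8100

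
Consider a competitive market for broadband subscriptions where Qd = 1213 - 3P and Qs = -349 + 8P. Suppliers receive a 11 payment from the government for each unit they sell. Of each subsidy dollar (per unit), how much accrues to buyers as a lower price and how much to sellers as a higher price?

Pre-subsidy: 1213 - 3P = -349 + 8P gives P* = 142, Q* = 787.
With the subsidy, sellers receive Ps = Pb + 11 for each unit, where Pb is the price buyers pay.
Supply in terms of Pb becomes Qs = -349 + 8(Pb + 11) = -261 + 8Pb. Setting this equal to demand: 1213 - 3Pb = -261 + 8Pb, so Pb = 134.
Sellers receive Ps = 134 + 11 = 145; Q' = 1213 − 3·134 = 811.
Buyers' price falls by P* − Pb = 142 − 134 = 8; sellers' price rises by Ps − P* = 145 − 142 = 3.

Buyers gain 8 per unit; sellers gain 3 per unit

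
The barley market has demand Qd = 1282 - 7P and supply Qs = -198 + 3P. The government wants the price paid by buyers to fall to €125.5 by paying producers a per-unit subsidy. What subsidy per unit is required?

At a buyer price of 125.5, quantity demanded is 1282 − 7·125.5 = 403.5.
Sellers supply 403.5 only when they receive Ps with -198 + 3·Ps = 403.5, i.e. Ps = 200.5.
s = Ps − Pb = 200.5 − 125.5 = 75.

Required subsidy s = €75 per unit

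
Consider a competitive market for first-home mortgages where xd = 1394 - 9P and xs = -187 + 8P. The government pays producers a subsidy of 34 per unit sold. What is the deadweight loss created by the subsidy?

Deadweight loss = 2448

Pre-subsidy: 1394 - 9P = -187 + 8P gives P* = 93, x* = 557.
With the subsidy, sellers receive Ps = Pb + 34 for each unit, where Pb is the price buyers pay.
Supply in terms of Pb becomes xs = -187 + 8(Pb + 34) = 85 + 8Pb. Setting this equal to demand: 1394 - 9Pb = 85 + 8Pb, so Pb = 77.
Sellers receive Ps = 77 + 34 = 111; x' = 1394 − 9·77 = 701.
The subsidy expands output by 701 − 557 = 144 past the efficient level; on those units the gap between marginal cost and willingness to pay runs from 0 up to 34.
DWL = ½ × 34 × 144 = 2448.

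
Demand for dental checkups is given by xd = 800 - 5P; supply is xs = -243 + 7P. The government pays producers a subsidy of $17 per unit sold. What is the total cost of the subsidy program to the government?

Government cost = $7055

Pre-subsidy: 800 - 5P = -243 + 7P gives P* = 1043/12, x* = 4385/12.
With the subsidy, sellers receive Ps = Pb + 17 for each unit, where Pb is the price buyers pay.
Supply in terms of Pb becomes xs = -243 + 7(Pb + 17) = -124 + 7Pb. Setting this equal to demand: 800 - 5Pb = -124 + 7Pb, so Pb = 77.
Sellers receive Ps = 77 + 17 = 94; x' = 800 − 5·77 = 415.
Government outlay = subsidy × quantity = 17 × 415 = 7055.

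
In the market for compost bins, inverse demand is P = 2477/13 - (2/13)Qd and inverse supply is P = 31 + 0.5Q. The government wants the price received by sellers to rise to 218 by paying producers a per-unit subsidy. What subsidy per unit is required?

At a seller price of 218, quantity supplied is -62 + 2·218 = 374.
Buyers absorb 374 only when they pay Pb = 2477/13 − (2/13)·374 = 133.
s = Ps − Pb = 218 − 133 = 85.

Required subsidy s = 85 per unit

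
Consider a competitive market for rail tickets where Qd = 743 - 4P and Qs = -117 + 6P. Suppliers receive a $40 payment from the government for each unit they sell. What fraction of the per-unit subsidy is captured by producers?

Pre-subsidy: 743 - 4P = -117 + 6P gives P* = 86, Q* = 399.
With the subsidy, sellers receive Ps = Pb + 40 for each unit, where Pb is the price buyers pay.
Supply in terms of Pb becomes Qs = -117 + 6(Pb + 40) = 123 + 6Pb. Setting this equal to demand: 743 - 4Pb = 123 + 6Pb, so Pb = 62.
Sellers receive Ps = 62 + 40 = 102; Q' = 743 − 4·62 = 495.
Buyers' price falls by P* − Pb = 86 − 62 = 24; sellers' price rises by Ps − P* = 102 − 86 = 16.
So producers capture 16/40 = 0.4 of each unit of subsidy.

Producer share = 0.4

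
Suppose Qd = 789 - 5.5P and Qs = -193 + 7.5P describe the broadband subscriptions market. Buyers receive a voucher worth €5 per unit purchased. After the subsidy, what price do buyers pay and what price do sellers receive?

Pre-subsidy: 789 - 5.5P = -193 + 7.5P gives P* = 982/13, Q* = 4856/13.
With the rebate, buyers effectively pay Pb = Ps − 5, where Ps is the price sellers receive.
Demand in terms of Ps becomes Qd = 789 − 5.5(Ps − 5) = 816.5 - 5.5Ps. Setting this equal to supply: 816.5 - 5.5Ps = -193 + 7.5Ps, so Ps = 2019/26.
Buyers pay Pb = 2019/26 − 5 = 1889/26; Q' = -193 + 7.5·(2019/26) = 20249/52.

Buyers pay 1889/26; sellers receive 2019/26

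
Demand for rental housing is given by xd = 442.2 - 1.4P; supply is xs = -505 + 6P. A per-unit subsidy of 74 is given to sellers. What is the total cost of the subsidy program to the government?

Pre-subsidy: 442.2 - 1.4P = -505 + 6P gives P* = 128, x* = 263.
With the subsidy, sellers receive Ps = Pb + 74 for each unit, where Pb is the price buyers pay.
Supply in terms of Pb becomes xs = -505 + 6(Pb + 74) = -61 + 6Pb. Setting this equal to demand: 442.2 - 1.4Pb = -61 + 6Pb, so Pb = 68.
Sellers receive Ps = 68 + 74 = 142; x' = 442.2 − 1.4·68 = 347.
Government outlay = subsidy × quantity = 74 × 347 = 25678.

Government cost = 25678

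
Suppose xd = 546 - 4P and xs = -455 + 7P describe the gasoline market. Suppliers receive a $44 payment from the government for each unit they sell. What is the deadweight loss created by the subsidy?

Deadweight loss = $2464

Pre-subsidy: 546 - 4P = -455 + 7P gives P* = 91, x* = 182.
With the subsidy, sellers receive Ps = Pb + 44 for each unit, where Pb is the price buyers pay.
Supply in terms of Pb becomes xs = -455 + 7(Pb + 44) = -147 + 7Pb. Setting this equal to demand: 546 - 4Pb = -147 + 7Pb, so Pb = 63.
Sellers receive Ps = 63 + 44 = 107; x' = 546 − 4·63 = 294.
The subsidy expands output by 294 − 182 = 112 past the efficient level; on those units the gap between marginal cost and willingness to pay runs from 0 up to 44.
DWL = ½ × 44 × 112 = 2464.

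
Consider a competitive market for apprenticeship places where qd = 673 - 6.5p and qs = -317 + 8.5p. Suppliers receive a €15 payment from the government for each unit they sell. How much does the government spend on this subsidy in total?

Pre-subsidy: 673 - 6.5p = -317 + 8.5p gives p* = 66, q* = 244.
With the subsidy, sellers receive ps = pb + 15 for each unit, where pb is the price buyers pay.
Supply in terms of pb becomes qs = -317 + 8.5(pb + 15) = -189.5 + 8.5pb. Setting this equal to demand: 673 - 6.5pb = -189.5 + 8.5pb, so pb = 57.5.
Sellers receive ps = 57.5 + 15 = 72.5; q' = 673 − 6.5·57.5 = 299.25.
Government outlay = subsidy × quantity = 15 × 299.25 = 4488.75.

Government cost = €4488.75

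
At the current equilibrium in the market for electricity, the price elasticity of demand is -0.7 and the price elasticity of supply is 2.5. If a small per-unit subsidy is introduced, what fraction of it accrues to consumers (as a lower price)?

For a small subsidy around the equilibrium, the benefit split depends on the relative slopes, which at a point are proportional to the elasticities.
Buyer share = εs/(εs + |εd|) = 2.5/(2.5 + 0.7) = 0.78125; seller share = |εd|/(εs + |εd|) = 0.21875.

Consumer share = 0.78125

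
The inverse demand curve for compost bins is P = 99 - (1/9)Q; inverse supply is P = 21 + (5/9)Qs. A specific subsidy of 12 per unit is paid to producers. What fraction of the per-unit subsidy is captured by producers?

Pre-subsidy: 99 - (1/9)Q = 21 + (5/9)Q gives Q* = 117 and P* = 86.
With the subsidy, sellers receive Ps = Pb + 12 for each unit, where Pb is the price buyers pay.
On the curves, Pb = 99 - (1/9)Q and Ps = 21 + (5/9)Q; the wedge Ps − Pb = 12 gives 21 + (5/9)Q − (99 - (1/9)Q) = 12, so Q' = 135.
Then Pb = 99 − (1/9)·135 = 84 and Ps = 21 + (5/9)·135 = 96.
Buyers' price falls by P* − Pb = 86 − 84 = 2; sellers' price rises by Ps − P* = 96 − 86 = 10.
So producers capture 10/12 = 5/6 of each unit of subsidy.

Producer share = 5/6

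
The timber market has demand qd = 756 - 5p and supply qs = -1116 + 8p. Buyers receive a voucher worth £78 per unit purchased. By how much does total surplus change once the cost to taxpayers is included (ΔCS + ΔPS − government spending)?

Pre-subsidy: 756 - 5p = -1116 + 8p gives p* = 144, q* = 36.
With the rebate, buyers effectively pay pb = ps − 78, where ps is the price sellers receive.
Demand in terms of ps becomes qd = 756 − 5(ps − 78) = 1146 - 5ps. Setting this equal to supply: 1146 - 5ps = -1116 + 8ps, so ps = 174.
Buyers pay pb = 174 − 78 = 96; q' = -1116 + 8·174 = 276.
ΔCS = ½(36 + 276)(144 − 96) = 7488; ΔPS = ½(36 + 276)(174 − 144) = 4680.
Government spending = 78 × 276 = 21528.
Net change = 7488 + 4680 − 21528 = -9360. The loss equals the DWL triangle ½·78·240.

Net change in total surplus = -£9360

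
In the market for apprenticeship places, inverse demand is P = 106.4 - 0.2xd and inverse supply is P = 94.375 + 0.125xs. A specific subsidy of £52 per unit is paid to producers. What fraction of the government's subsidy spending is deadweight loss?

DWL / government spending = 80/197

Pre-subsidy: 106.4 - 0.2x = 94.375 + 0.125x gives x* = 37 and P* = 99.
With the subsidy, sellers receive Ps = Pb + 52 for each unit, where Pb is the price buyers pay.
On the curves, Pb = 106.4 - 0.2x and Ps = 94.375 + 0.125x; the wedge Ps − Pb = 52 gives 94.375 + 0.125x − (106.4 - 0.2x) = 52, so x' = 197.
Then Pb = 106.4 − 0.2·197 = 67 and Ps = 94.375 + 0.125·197 = 119.
ΔCS = ½(37 + 197)(99 − 67) = 3744; ΔPS = ½(37 + 197)(119 − 99) = 2340.
Government spending = 52 × 197 = 10244.
DWL = ½ × 52 × (197 − 37) = 4160; fraction = 4160 / 10244 = 80/197.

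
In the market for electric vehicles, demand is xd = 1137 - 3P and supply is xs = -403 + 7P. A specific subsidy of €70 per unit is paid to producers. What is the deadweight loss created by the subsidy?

Pre-subsidy: 1137 - 3P = -403 + 7P gives P* = 154, x* = 675.
With the subsidy, sellers receive Ps = Pb + 70 for each unit, where Pb is the price buyers pay.
Supply in terms of Pb becomes xs = -403 + 7(Pb + 70) = 87 + 7Pb. Setting this equal to demand: 1137 - 3Pb = 87 + 7Pb, so Pb = 105.
Sellers receive Ps = 105 + 70 = 175; x' = 1137 − 3·105 = 822.
The subsidy expands output by 822 − 675 = 147 past the efficient level; on those units the gap between marginal cost and willingness to pay runs from 0 up to 70.
DWL = ½ × 70 × 147 = 5145.

Deadweight loss = €5145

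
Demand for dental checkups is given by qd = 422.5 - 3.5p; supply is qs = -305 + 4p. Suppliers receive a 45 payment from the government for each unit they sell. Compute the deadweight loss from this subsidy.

Pre-subsidy: 422.5 - 3.5p = -305 + 4p gives p* = 97, q* = 83.
With the subsidy, sellers receive ps = pb + 45 for each unit, where pb is the price buyers pay.
Supply in terms of pb becomes qs = -305 + 4(pb + 45) = -125 + 4pb. Setting this equal to demand: 422.5 - 3.5pb = -125 + 4pb, so pb = 73.
Sellers receive ps = 73 + 45 = 118; q' = 422.5 − 3.5·73 = 167.
The subsidy expands output by 167 − 83 = 84 past the efficient level; on those units the gap between marginal cost and willingness to pay runs from 0 up to 45.
DWL = ½ × 45 × 84 = 1890.

Deadweight loss = 1890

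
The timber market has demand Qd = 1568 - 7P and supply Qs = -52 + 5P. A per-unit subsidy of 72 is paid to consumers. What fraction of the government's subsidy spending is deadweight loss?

Pre-subsidy: 1568 - 7P = -52 + 5P gives P* = 135, Q* = 623.
With the rebate, buyers effectively pay Pb = Ps − 72, where Ps is the price sellers receive.
Demand in terms of Ps becomes Qd = 1568 − 7(Ps − 72) = 2072 - 7Ps. Setting this equal to supply: 2072 - 7Ps = -52 + 5Ps, so Ps = 177.
Buyers pay Pb = 177 − 72 = 105; Q' = -52 + 5·177 = 833.
ΔCS = ½(623 + 833)(135 − 105) = 21840; ΔPS = ½(623 + 833)(177 − 135) = 30576.
Government spending = 72 × 833 = 59976.
DWL = ½ × 72 × (833 − 623) = 7560; fraction = 7560 / 59976 = 15/119.

DWL / government spending = 15/119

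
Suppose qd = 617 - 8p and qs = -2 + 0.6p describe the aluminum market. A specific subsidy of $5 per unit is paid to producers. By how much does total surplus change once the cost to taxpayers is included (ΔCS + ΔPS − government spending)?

Net change in total surplus = -300/43

Pre-subsidy: 617 - 8p = -2 + 0.6p gives p* = 3095/43, q* = 1771/43.
With the subsidy, sellers receive ps = pb + 5 for each unit, where pb is the price buyers pay.
Supply in terms of pb becomes qs = -2 + 0.6(pb + 5) = 1 + 0.6pb. Setting this equal to demand: 617 - 8pb = 1 + 0.6pb, so pb = 3080/43.
Sellers receive ps = 3080/43 + 5 = 3295/43; q' = 617 − 8·(3080/43) = 1891/43.
ΔCS = ½(1771/43 + 1891/43)(3095/43 − 3080/43) = 27465/1849; ΔPS = ½(1771/43 + 1891/43)(3295/43 − 3095/43) = 366200/1849.
Government spending = 5 × 1891/43 = 9455/43.
Net change = 27465/1849 + 366200/1849 − 9455/43 = -300/43. The loss equals the DWL triangle ½·5·120/43.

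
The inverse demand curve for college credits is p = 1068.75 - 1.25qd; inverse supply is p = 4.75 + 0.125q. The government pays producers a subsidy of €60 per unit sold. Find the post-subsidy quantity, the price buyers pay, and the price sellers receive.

Pre-subsidy: 1068.75 - 1.25q = 4.75 + 0.125q gives q* = 8512/11 and p* = 4465/44.
With the subsidy, sellers receive ps = pb + 60 for each unit, where pb is the price buyers pay.
On the curves, pb = 1068.75 - 1.25q and ps = 4.75 + 0.125q; the wedge ps − pb = 60 gives 4.75 + 0.125q − (1068.75 - 1.25q) = 60, so q' = 8992/11.
Then pb = 1068.75 − 1.25·(8992/11) = 2065/44 and ps = 4.75 + 0.125·(8992/11) = 4705/44.

q' = 8992/11; buyers pay 2065/44; sellers receive 4705/44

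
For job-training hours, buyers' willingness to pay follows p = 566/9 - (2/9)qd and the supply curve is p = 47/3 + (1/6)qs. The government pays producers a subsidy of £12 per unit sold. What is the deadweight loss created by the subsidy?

Pre-subsidy: 566/9 - (2/9)q = 47/3 + (1/6)q gives q* = 850/7 and p* = 754/21.
With the subsidy, sellers receive ps = pb + 12 for each unit, where pb is the price buyers pay.
On the curves, pb = 566/9 - (2/9)q and ps = 47/3 + (1/6)q; the wedge ps − pb = 12 gives 47/3 + (1/6)q − (566/9 - (2/9)q) = 12, so q' = 1066/7.
Then pb = 566/9 − (2/9)·(1066/7) = 610/21 and ps = 47/3 + (1/6)·(1066/7) = 862/21.
The subsidy expands output by 1066/7 − 850/7 = 216/7 past the efficient level; on those units the gap between marginal cost and willingness to pay runs from 0 up to 12.
DWL = ½ × 12 × 216/7 = 1296/7.

Deadweight loss = 1296/7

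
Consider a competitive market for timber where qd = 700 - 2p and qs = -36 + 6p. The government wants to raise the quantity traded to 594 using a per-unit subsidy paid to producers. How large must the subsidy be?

Required subsidy s = 52 per unit

At q = 594, invert demand for the buyer price: pb = (700 − 594)/2 = 53; invert supply for the seller price: ps = (594 − (-36))/6 = 105.
The subsidy must fill the gap: s = ps − pb = 105 − 53 = 52.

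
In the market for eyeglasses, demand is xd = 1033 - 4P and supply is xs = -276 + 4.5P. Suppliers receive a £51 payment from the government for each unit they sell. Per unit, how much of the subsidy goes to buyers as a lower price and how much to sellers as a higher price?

Pre-subsidy: 1033 - 4P = -276 + 4.5P gives P* = 154, x* = 417.
With the subsidy, sellers receive Ps = Pb + 51 for each unit, where Pb is the price buyers pay.
Supply in terms of Pb becomes xs = -276 + 4.5(Pb + 51) = -46.5 + 4.5Pb. Setting this equal to demand: 1033 - 4Pb = -46.5 + 4.5Pb, so Pb = 127.
Sellers receive Ps = 127 + 51 = 178; x' = 1033 − 4·127 = 525.
Buyers' price falls by P* − Pb = 154 − 127 = 27; sellers' price rises by Ps − P* = 178 − 154 = 24.

Buyers gain £27 per unit; sellers gain £24 per unit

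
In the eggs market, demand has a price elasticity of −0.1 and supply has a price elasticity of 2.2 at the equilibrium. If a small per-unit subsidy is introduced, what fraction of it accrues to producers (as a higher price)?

For a small subsidy around the equilibrium, the benefit split depends on the relative slopes, which at a point are proportional to the elasticities.
Buyer share = εs/(εs + |εd|) = 2.2/(2.2 + 0.1) = 22/23; seller share = |εd|/(εs + |εd|) = 1/23.
So producers capture 1/23 of the subsidy.

Producer share = 1/23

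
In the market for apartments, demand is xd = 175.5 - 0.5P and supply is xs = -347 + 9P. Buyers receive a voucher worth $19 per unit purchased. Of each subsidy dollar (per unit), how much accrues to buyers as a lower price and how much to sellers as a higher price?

Pre-subsidy: 175.5 - 0.5P = -347 + 9P gives P* = 55, x* = 148.
With the rebate, buyers effectively pay Pb = Ps − 19, where Ps is the price sellers receive.
Demand in terms of Ps becomes xd = 175.5 − 0.5(Ps − 19) = 185 - 0.5Ps. Setting this equal to supply: 185 - 0.5Ps = -347 + 9Ps, so Ps = 56.
Buyers pay Pb = 56 − 19 = 37; x' = -347 + 9·56 = 157.
Buyers' price falls by P* − Pb = 55 − 37 = 18; sellers' price rises by Ps − P* = 56 − 55 = 1.

Buyers gain $18 per unit; sellers gain $1 per unit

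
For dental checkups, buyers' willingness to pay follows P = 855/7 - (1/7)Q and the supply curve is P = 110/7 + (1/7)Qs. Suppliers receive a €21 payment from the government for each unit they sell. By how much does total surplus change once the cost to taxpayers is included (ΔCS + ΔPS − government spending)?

Pre-subsidy: 855/7 - (1/7)Q = 110/7 + (1/7)Q gives Q* = 372.5 and P* = 965/14.
With the subsidy, sellers receive Ps = Pb + 21 for each unit, where Pb is the price buyers pay.
On the curves, Pb = 855/7 - (1/7)Q and Ps = 110/7 + (1/7)Q; the wedge Ps − Pb = 21 gives 110/7 + (1/7)Q − (855/7 - (1/7)Q) = 21, so Q' = 446.
Then Pb = 855/7 − (1/7)·446 = 409/7 and Ps = 110/7 + (1/7)·446 = 556/7.
ΔCS = ½(372.5 + 446)(965/14 − 409/7) = 4297.125; ΔPS = ½(372.5 + 446)(556/7 − 965/14) = 4297.125.
Government spending = 21 × 446 = 9366.
Net change = 4297.125 + 4297.125 − 9366 = -771.75. The loss equals the DWL triangle ½·21·73.5.

Net change in total surplus = -€771.75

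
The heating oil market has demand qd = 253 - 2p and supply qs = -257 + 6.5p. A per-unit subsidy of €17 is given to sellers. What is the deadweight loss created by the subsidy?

Deadweight loss = €221

Pre-subsidy: 253 - 2p = -257 + 6.5p gives p* = 60, q* = 133.
With the subsidy, sellers receive ps = pb + 17 for each unit, where pb is the price buyers pay.
Supply in terms of pb becomes qs = -257 + 6.5(pb + 17) = -146.5 + 6.5pb. Setting this equal to demand: 253 - 2pb = -146.5 + 6.5pb, so pb = 47.
Sellers receive ps = 47 + 17 = 64; q' = 253 − 2·47 = 159.
The subsidy expands output by 159 − 133 = 26 past the efficient level; on those units the gap between marginal cost and willingness to pay runs from 0 up to 17.
DWL = ½ × 17 × 26 = 221.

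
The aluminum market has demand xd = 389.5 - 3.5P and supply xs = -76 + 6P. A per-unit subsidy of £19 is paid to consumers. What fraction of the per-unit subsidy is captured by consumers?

Pre-subsidy: 389.5 - 3.5P = -76 + 6P gives P* = 49, x* = 218.
With the rebate, buyers effectively pay Pb = Ps − 19, where Ps is the price sellers receive.
Demand in terms of Ps becomes xd = 389.5 − 3.5(Ps − 19) = 456 - 3.5Ps. Setting this equal to supply: 456 - 3.5Ps = -76 + 6Ps, so Ps = 56.
Buyers pay Pb = 56 − 19 = 37; x' = -76 + 6·56 = 260.
Buyers' price falls by P* − Pb = 49 − 37 = 12; sellers' price rises by Ps − P* = 56 − 49 = 7.
So consumers capture 12/19 = 12/19 of each unit of subsidy.

Consumer share = 12/19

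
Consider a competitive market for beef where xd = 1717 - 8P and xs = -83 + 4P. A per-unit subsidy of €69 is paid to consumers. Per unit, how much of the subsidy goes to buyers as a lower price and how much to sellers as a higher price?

Pre-subsidy: 1717 - 8P = -83 + 4P gives P* = 150, x* = 517.
With the rebate, buyers effectively pay Pb = Ps − 69, where Ps is the price sellers receive.
Demand in terms of Ps becomes xd = 1717 − 8(Ps − 69) = 2269 - 8Ps. Setting this equal to supply: 2269 - 8Ps = -83 + 4Ps, so Ps = 196.
Buyers pay Pb = 196 − 69 = 127; x' = -83 + 4·196 = 701.
Buyers' price falls by P* − Pb = 150 − 127 = 23; sellers' price rises by Ps − P* = 196 − 150 = 46.

Buyers gain €23 per unit; sellers gain €46 per unit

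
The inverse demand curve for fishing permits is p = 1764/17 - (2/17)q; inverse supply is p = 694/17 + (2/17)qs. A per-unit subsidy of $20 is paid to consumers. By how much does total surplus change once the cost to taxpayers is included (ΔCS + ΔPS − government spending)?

Pre-subsidy: 1764/17 - (2/17)q = 694/17 + (2/17)q gives q* = 267.5 and p* = 1229/17.
With the rebate, buyers effectively pay pb = ps − 20, where ps is the price sellers receive.
On the curves, pb = 1764/17 - (2/17)q and ps = 694/17 + (2/17)q; the wedge ps − pb = 20 gives 694/17 + (2/17)q − (1764/17 - (2/17)q) = 20, so q' = 352.5.
Then pb = 1764/17 − (2/17)·352.5 = 1059/17 and ps = 694/17 + (2/17)·352.5 = 1399/17.
ΔCS = ½(267.5 + 352.5)(1229/17 − 1059/17) = 3100; ΔPS = ½(267.5 + 352.5)(1399/17 − 1229/17) = 3100.
Government spending = 20 × 352.5 = 7050.
Net change = 3100 + 3100 − 7050 = -850. The loss equals the DWL triangle ½·20·85.

Net change in total surplus = -$850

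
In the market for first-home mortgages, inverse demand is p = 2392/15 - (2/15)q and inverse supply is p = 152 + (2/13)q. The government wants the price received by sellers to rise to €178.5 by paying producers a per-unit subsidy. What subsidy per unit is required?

At a seller price of 178.5, quantity supplied is -988 + 6.5·178.5 = 172.25.
Buyers absorb 172.25 only when they pay pb = 2392/15 − (2/15)·172.25 = 136.5.
s = ps − pb = 178.5 − 136.5 = 42.

Required subsidy s = €42 per unit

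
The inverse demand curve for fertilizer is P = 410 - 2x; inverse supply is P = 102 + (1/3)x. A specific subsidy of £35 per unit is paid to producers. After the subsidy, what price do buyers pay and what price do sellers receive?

Buyers pay £116; sellers receive £151

Pre-subsidy: 410 - 2x = 102 + (1/3)x gives x* = 132 and P* = 146.
With the subsidy, sellers receive Ps = Pb + 35 for each unit, where Pb is the price buyers pay.
On the curves, Pb = 410 - 2x and Ps = 102 + (1/3)x; the wedge Ps − Pb = 35 gives 102 + (1/3)x − (410 - 2x) = 35, so x' = 147.
Then Pb = 410 − 2·147 = 116 and Ps = 102 + (1/3)·147 = 151.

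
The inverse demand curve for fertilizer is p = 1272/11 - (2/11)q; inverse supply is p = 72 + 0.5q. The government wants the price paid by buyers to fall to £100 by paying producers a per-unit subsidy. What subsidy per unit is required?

Required subsidy s = £15 per unit

At a buyer price of 100, quantity demanded is 636 − 5.5·100 = 86.
Sellers supply 86 only when they receive ps = 72 + 0.5·86 = 115.
s = ps − pb = 115 − 100 = 15.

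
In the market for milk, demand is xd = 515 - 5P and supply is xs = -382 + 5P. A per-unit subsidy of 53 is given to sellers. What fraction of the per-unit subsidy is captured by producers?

Producer share = 0.5

Pre-subsidy: 515 - 5P = -382 + 5P gives P* = 89.7, x* = 66.5.
With the subsidy, sellers receive Ps = Pb + 53 for each unit, where Pb is the price buyers pay.
Supply in terms of Pb becomes xs = -382 + 5(Pb + 53) = -117 + 5Pb. Setting this equal to demand: 515 - 5Pb = -117 + 5Pb, so Pb = 63.2.
Sellers receive Ps = 63.2 + 53 = 116.2; x' = 515 − 5·63.2 = 199.
Buyers' price falls by P* − Pb = 89.7 − 63.2 = 26.5; sellers' price rises by Ps − P* = 116.2 − 89.7 = 26.5.
So producers capture 26.5/53 = 0.5 of each unit of subsidy.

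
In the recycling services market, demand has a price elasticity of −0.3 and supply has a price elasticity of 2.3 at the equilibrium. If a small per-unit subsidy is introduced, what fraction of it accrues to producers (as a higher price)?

Producer share = 3/26

For a small subsidy around the equilibrium, the benefit split depends on the relative slopes, which at a point are proportional to the elasticities.
Buyer share = εs/(εs + |εd|) = 2.3/(2.3 + 0.3) = 23/26; seller share = |εd|/(εs + |εd|) = 3/26.
So producers capture 3/26 of the subsidy.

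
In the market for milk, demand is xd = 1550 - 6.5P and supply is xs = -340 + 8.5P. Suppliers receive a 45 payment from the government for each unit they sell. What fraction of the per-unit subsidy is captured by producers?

Producer share = 13/30

Pre-subsidy: 1550 - 6.5P = -340 + 8.5P gives P* = 126, x* = 731.
With the subsidy, sellers receive Ps = Pb + 45 for each unit, where Pb is the price buyers pay.
Supply in terms of Pb becomes xs = -340 + 8.5(Pb + 45) = 42.5 + 8.5Pb. Setting this equal to demand: 1550 - 6.5Pb = 42.5 + 8.5Pb, so Pb = 100.5.
Sellers receive Ps = 100.5 + 45 = 145.5; x' = 1550 − 6.5·100.5 = 896.75.
Buyers' price falls by P* − Pb = 126 − 100.5 = 25.5; sellers' price rises by Ps − P* = 145.5 − 126 = 19.5.
So producers capture 19.5/45 = 13/30 of each unit of subsidy.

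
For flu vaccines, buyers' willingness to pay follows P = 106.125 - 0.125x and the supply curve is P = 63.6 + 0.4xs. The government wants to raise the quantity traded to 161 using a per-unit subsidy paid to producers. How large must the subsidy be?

Required subsidy s = 42 per unit

At x = 161, from the demand curve buyers pay Pb = 106.125 − 0.125·161 = 86; from the supply curve sellers need Ps = 63.6 + 0.4·161 = 128.
The subsidy must fill the gap: s = Ps − Pb = 128 − 86 = 42.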